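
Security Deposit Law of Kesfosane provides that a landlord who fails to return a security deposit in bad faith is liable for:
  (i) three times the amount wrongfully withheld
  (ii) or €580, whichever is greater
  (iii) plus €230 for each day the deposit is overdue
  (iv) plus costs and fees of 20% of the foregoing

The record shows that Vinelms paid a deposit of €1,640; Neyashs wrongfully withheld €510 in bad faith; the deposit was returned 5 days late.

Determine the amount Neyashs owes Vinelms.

€3,216

Trebled: 3 × €510 = €1,530
Minimum €580: €1,530 meets the minimum, no increase.
Late-return penalty: 5 × €230 = €1,150
Damages plus late penalty: €1,530 + €1,150 = €2,680
Costs and fees: 20% of €2,680 = €536
Total recovery: €2,680 + €536 = €3,216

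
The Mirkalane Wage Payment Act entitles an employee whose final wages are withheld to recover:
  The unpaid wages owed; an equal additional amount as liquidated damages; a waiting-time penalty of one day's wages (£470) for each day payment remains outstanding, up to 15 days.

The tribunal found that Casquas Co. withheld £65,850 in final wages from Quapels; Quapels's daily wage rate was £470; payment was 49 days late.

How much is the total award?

£138,750

Liquidated damages (equal amount): £65,850
Penalty days: min(49, 15) = 15
Waiting-time penalty: 15 × £470 = £7,050
Total award: £65,850 + £65,850 + £7,050 = £138,750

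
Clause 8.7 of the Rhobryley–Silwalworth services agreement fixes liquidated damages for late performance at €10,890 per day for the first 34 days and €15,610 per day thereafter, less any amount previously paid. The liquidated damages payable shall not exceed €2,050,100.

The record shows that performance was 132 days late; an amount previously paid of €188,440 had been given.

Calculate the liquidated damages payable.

€1,711,600

First 34 days: 34 × €10,890 = €370,260
Remaining days: (132 − 34) × €15,610 = €1,529,780
Accrued per-day damages: €370,260 + €1,529,780 = €1,900,040
Less amount previously paid: €1,900,040 − €188,440 = €1,711,600
Cap at €2,050,100: €1,711,600 is within the cap, no reduction.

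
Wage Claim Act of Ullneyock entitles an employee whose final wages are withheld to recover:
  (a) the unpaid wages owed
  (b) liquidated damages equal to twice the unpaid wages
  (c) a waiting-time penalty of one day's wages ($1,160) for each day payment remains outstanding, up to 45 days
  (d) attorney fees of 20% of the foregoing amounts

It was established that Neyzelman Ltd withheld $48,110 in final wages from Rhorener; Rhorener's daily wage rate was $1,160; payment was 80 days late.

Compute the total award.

Doubled: 2 × $48,110 = $96,220
Penalty days: min(80, 45) = 45
Waiting-time penalty: 45 × $1,160 = $52,200
Subtotal: $48,110 + $96,220 + $52,200 = $196,530
Attorney fees: 20% of $196,530 = $39,306
Total award: $196,530 + $39,306 = $235,836

$235,836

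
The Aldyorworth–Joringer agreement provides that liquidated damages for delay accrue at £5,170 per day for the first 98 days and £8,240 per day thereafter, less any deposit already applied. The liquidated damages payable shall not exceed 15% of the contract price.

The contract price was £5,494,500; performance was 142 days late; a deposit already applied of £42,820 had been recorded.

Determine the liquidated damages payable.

£824,175

First 98 days: 98 × £5,170 = £506,660
Remaining days: (142 − 98) × £8,240 = £362,560
Accrued per-day damages: £506,660 + £362,560 = £869,220
Less deposit already applied: £869,220 − £42,820 = £826,400
Cap: 15% of £5,494,500 = £824,175
Cap at £824,175: £826,400 exceeds the cap → £824,175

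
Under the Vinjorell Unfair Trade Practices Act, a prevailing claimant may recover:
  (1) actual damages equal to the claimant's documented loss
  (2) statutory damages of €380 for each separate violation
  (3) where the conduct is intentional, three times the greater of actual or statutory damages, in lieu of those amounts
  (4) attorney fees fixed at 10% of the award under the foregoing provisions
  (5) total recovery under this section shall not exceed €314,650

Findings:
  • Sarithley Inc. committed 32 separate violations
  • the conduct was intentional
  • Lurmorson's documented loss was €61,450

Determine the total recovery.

Total recovery: €202,785

Statutory damages: 32 × €380 = €12,160
Greater of actual damages (€61,450) or statutory damages (€12,160): €61,450
Trebled: 3 × €61,450 = €184,350
Attorney fees: 10% of €184,350 = €18,435
Total before cap: €184,350 + €18,435 = €202,785
Cap at €314,650: €202,785 is within the cap, no reduction.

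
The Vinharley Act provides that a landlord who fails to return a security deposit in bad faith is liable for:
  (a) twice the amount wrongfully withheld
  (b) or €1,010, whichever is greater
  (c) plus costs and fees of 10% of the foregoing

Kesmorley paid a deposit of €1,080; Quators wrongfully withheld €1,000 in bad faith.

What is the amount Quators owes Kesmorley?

Doubled: 2 × €1,000 = €2,000
Minimum €1,010: €2,000 meets the minimum, no increase.
Costs and fees: 10% of €2,000 = €200
Total recovery: €2,000 + €200 = €2,200

€2,200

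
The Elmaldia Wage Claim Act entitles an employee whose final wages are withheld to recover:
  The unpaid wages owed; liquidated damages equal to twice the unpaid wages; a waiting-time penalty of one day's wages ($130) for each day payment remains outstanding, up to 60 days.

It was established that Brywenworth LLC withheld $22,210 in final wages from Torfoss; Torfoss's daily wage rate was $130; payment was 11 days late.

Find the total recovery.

Doubled: 2 × $22,210 = $44,420
Penalty days: min(11, 60) = 11
Waiting-time penalty: 11 × $130 = $1,430
Total award: $22,210 + $44,420 + $1,430 = $68,060

$68,060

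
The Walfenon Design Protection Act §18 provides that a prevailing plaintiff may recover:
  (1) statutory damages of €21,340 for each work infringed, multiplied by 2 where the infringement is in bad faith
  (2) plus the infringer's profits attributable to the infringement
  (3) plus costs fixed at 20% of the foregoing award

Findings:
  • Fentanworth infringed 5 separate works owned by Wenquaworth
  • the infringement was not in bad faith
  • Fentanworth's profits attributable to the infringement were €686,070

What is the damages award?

€951,324

Statutory damages: 5 × €21,340 = €106,700
Infringement not in bad faith: no ×2 enhancement.
Combined award: €106,700 + €686,070 = €792,770
Costs: 20% of €792,770 = €158,554
Award plus costs: €792,770 + €158,554 = €951,324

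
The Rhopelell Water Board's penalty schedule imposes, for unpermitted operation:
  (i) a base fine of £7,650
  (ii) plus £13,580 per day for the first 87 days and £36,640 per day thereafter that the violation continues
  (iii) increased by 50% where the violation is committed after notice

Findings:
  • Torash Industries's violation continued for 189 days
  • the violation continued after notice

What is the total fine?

£7,389,585

First 87 days: 87 × £13,580 = £1,181,460
Remaining days: (189 − 87) × £36,640 = £3,737,280
Per-day component: £1,181,460 + £3,737,280 = £4,918,740
Base plus per-day: £7,650 + £4,918,740 = £4,926,390
Enhancement: 50% of £4,926,390 = £2,463,195
Enhanced fine: £4,926,390 + £2,463,195 = £7,389,585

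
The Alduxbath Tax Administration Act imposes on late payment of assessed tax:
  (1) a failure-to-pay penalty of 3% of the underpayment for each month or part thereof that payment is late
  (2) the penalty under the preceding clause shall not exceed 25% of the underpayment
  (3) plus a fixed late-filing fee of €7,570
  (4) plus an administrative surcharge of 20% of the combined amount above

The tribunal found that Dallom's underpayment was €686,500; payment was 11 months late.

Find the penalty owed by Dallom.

Accrued rate: 3% × 11 = 33%, capped at 25% → 25%
Failure-to-pay penalty: 25% of €686,500 = €171,625
Penalty before surcharge: €171,625 + €7,570 = €179,195
Administrative surcharge: 20% of €179,195 = €35,839
Total penalty: €179,195 + €35,839 = €215,034

€215,034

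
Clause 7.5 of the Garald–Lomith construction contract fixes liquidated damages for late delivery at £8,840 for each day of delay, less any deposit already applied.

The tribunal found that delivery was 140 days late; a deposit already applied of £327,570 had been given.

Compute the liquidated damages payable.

£910,030

Per-day damages: 140 × £8,840 = £1,237,600
Less deposit already applied: £1,237,600 − £327,570 = £910,030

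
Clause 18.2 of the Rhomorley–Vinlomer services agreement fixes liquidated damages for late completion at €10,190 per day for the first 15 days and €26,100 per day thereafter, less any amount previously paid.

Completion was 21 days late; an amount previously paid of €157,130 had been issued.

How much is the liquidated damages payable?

First 15 days: 15 × €10,190 = €152,850
Remaining days: (21 − 15) × €26,100 = €156,600
Accrued per-day damages: €152,850 + €156,600 = €309,450
Less amount previously paid: €309,450 − €157,130 = €152,320

€152,320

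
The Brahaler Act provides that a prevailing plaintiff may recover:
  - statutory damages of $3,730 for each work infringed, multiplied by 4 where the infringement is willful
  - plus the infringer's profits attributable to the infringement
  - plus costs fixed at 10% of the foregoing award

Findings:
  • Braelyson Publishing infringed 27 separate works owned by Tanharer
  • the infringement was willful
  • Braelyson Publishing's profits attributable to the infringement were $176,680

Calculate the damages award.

Statutory damages: 27 × $3,730 = $100,710
Multiplied by 4: 4 × $100,710 = $402,840
Combined award: $402,840 + $176,680 = $579,520
Costs: 10% of $579,520 = $57,952
Award plus costs: $579,520 + $57,952 = $637,472

$637,472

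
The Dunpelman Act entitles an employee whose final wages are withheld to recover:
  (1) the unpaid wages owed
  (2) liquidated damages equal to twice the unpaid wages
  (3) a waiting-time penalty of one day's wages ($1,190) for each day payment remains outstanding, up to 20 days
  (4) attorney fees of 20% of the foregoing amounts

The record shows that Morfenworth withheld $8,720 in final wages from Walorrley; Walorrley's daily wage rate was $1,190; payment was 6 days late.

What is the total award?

Total award: $39,960

Doubled: 2 × $8,720 = $17,440
Penalty days: min(6, 20) = 6
Waiting-time penalty: 6 × $1,190 = $7,140
Subtotal: $8,720 + $17,440 + $7,140 = $33,300
Attorney fees: 20% of $33,300 = $6,660
Total award: $33,300 + $6,660 = $39,960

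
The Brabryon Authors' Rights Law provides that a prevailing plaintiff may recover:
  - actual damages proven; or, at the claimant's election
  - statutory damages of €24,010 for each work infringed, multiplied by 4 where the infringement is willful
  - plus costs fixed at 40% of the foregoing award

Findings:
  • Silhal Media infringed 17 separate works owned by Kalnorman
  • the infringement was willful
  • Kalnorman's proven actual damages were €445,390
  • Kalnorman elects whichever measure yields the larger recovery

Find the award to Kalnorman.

Statutory damages: 17 × €24,010 = €408,170
Multiplied by 4: 4 × €408,170 = €1,632,680
Greater of actual damages (€445,390) or enhanced statutory damages (€1,632,680): €1,632,680
Costs: 40% of €1,632,680 = €653,072
Award plus costs: €1,632,680 + €653,072 = €2,285,752

Award: €2,285,752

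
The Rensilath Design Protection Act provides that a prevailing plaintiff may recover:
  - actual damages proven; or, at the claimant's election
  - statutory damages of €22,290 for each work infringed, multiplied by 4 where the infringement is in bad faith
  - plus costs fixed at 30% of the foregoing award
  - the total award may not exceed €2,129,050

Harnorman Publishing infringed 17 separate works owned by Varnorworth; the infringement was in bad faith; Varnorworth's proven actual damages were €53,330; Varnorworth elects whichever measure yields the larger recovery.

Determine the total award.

€1,970,436

Statutory damages: 17 × €22,290 = €378,930
Multiplied by 4: 4 × €378,930 = €1,515,720
Greater of actual damages (€53,330) or enhanced statutory damages (€1,515,720): €1,515,720
Costs: 30% of €1,515,720 = €454,716
Award plus costs: €1,515,720 + €454,716 = €1,970,436
Cap at €2,129,050: €1,970,436 is within the cap, no reduction.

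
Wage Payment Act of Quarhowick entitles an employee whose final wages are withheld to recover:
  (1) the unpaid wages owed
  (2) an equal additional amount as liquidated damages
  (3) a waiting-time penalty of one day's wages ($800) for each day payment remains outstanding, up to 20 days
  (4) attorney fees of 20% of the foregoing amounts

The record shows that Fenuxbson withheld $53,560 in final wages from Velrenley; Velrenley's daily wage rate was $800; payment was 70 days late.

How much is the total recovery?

Liquidated damages (equal amount): $53,560
Penalty days: min(70, 20) = 20
Waiting-time penalty: 20 × $800 = $16,000
Subtotal: $53,560 + $53,560 + $16,000 = $123,120
Attorney fees: 20% of $123,120 = $24,624
Total award: $123,120 + $24,624 = $147,744

$147,744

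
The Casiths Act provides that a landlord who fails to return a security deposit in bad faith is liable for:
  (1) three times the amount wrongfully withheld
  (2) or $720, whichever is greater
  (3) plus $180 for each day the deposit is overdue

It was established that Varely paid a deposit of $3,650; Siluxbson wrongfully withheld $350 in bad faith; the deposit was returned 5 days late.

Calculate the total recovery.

$1,950

Trebled: 3 × $350 = $1,050
Minimum $720: $1,050 meets the minimum, no increase.
Late-return penalty: 5 × $180 = $900
Damages plus late penalty: $1,050 + $900 = $1,950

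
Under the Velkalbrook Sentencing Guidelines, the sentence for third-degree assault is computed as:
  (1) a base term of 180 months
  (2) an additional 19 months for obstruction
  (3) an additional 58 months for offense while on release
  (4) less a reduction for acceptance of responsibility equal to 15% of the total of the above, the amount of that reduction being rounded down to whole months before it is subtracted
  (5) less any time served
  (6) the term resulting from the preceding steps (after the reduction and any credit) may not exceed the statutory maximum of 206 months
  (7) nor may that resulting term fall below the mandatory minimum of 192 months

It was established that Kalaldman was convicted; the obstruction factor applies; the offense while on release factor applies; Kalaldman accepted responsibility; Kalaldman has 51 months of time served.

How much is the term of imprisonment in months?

192 months

Obstruction enhancement: +19 months
Offense while on release enhancement: +58 months
Adjusted term: 180 months + 19 months + 58 months = 257 months
Acceptance of responsibility reduction: 15% of 257 months = 38 months (rounded down)
After reduction: 257 − 38 = 219 months
Less time served: 219 months − 51 months = 168 months
Cap at 206 months: 168 months is within the cap, no reduction.
Minimum 192 months: 168 months is below the minimum → 192 months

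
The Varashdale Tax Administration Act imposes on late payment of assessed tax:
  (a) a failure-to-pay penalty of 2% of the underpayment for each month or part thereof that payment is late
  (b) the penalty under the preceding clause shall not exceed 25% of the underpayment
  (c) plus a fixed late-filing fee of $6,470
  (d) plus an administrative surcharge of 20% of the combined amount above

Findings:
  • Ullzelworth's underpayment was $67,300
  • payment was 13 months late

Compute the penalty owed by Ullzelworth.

Accrued rate: 2% × 13 = 26%, capped at 25% → 25%
Failure-to-pay penalty: 25% of $67,300 = $16,825
Penalty before surcharge: $16,825 + $6,470 = $23,295
Administrative surcharge: 20% of $23,295 = $4,659
Total penalty: $23,295 + $4,659 = $27,954

$27,954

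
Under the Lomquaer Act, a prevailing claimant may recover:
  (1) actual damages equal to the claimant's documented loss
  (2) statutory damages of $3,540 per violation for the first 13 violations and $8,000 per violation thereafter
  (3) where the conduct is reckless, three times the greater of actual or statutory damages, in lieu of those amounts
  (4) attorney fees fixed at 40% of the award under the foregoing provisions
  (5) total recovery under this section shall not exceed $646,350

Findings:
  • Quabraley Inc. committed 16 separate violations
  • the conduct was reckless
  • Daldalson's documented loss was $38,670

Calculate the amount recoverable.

Total recovery: $294,084

First 13 violations: 13 × $3,540 = $46,020
Remaining violations: (16 − 13) × $8,000 = $24,000
Statutory damages: $46,020 + $24,000 = $70,020
Greater of actual damages ($38,670) or statutory damages ($70,020): $70,020
Trebled: 3 × $70,020 = $210,060
Attorney fees: 40% of $210,060 = $84,024
Total before cap: $210,060 + $84,024 = $294,084
Cap at $646,350: $294,084 is within the cap, no reduction.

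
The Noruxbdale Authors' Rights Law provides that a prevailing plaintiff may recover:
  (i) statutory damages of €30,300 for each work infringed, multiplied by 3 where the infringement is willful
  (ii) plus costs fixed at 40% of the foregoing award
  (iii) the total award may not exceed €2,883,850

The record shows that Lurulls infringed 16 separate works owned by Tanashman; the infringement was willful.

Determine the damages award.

€2,036,160

Statutory damages: 16 × €30,300 = €484,800
Trebled: 3 × €484,800 = €1,454,400
Costs: 40% of €1,454,400 = €581,760
Award plus costs: €1,454,400 + €581,760 = €2,036,160
Cap at €2,883,850: €2,036,160 is within the cap, no reduction.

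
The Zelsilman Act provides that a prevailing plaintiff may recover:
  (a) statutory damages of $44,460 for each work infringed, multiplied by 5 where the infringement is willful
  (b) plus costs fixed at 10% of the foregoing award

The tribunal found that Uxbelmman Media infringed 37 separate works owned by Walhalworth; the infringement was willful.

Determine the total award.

$9,047,610

Statutory damages: 37 × $44,460 = $1,645,020
Multiplied by 5: 5 × $1,645,020 = $8,225,100
Costs: 10% of $8,225,100 = $822,510
Award plus costs: $8,225,100 + $822,510 = $9,047,610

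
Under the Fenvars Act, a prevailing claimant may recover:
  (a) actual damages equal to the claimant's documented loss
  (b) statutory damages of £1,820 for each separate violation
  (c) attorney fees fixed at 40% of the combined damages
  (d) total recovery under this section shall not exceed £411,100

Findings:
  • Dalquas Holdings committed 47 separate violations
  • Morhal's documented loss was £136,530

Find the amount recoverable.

Statutory damages: 47 × £1,820 = £85,540
Combined damages: £136,530 + £85,540 = £222,070
Attorney fees: 40% of £222,070 = £88,828
Total before cap: £222,070 + £88,828 = £310,898
Cap at £411,100: £310,898 is within the cap, no reduction.

Total recovery: £310,898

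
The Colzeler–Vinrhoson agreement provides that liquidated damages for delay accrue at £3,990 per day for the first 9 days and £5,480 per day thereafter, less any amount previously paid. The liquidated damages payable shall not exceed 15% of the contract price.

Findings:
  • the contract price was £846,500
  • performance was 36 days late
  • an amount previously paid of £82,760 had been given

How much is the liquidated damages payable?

£101,110

First 9 days: 9 × £3,990 = £35,910
Remaining days: (36 − 9) × £5,480 = £147,960
Accrued per-day damages: £35,910 + £147,960 = £183,870
Less amount previously paid: £183,870 − £82,760 = £101,110
Cap: 15% of £846,500 = £126,975
Cap at £126,975: £101,110 is within the cap, no reduction.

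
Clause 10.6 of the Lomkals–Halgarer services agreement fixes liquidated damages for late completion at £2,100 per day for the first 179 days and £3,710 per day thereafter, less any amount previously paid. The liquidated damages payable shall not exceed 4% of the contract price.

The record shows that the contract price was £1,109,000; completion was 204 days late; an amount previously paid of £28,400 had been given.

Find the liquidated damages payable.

First 179 days: 179 × £2,100 = £375,900
Remaining days: (204 − 179) × £3,710 = £92,750
Accrued per-day damages: £375,900 + £92,750 = £468,650
Less amount previously paid: £468,650 − £28,400 = £440,250
Cap: 4% of £1,109,000 = £44,360
Cap at £44,360: £440,250 exceeds the cap → £44,360

£44,360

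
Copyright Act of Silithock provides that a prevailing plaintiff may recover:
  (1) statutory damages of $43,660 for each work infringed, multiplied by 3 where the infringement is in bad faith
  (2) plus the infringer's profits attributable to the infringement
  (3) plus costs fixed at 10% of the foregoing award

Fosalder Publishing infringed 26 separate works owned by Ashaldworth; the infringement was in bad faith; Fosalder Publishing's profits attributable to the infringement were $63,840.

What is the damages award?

Statutory damages: 26 × $43,660 = $1,135,160
Trebled: 3 × $1,135,160 = $3,405,480
Combined award: $3,405,480 + $63,840 = $3,469,320
Costs: 10% of $3,469,320 = $346,932
Award plus costs: $3,469,320 + $346,932 = $3,816,252

$3,816,252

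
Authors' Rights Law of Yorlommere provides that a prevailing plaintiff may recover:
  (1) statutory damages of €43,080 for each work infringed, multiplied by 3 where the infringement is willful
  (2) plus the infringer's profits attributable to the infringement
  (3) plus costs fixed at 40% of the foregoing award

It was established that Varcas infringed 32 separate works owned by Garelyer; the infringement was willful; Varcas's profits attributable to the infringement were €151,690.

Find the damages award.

€6,002,318

Statutory damages: 32 × €43,080 = €1,378,560
Trebled: 3 × €1,378,560 = €4,135,680
Combined award: €4,135,680 + €151,690 = €4,287,370
Costs: 40% of €4,287,370 = €1,714,948
Award plus costs: €4,287,370 + €1,714,948 = €6,002,318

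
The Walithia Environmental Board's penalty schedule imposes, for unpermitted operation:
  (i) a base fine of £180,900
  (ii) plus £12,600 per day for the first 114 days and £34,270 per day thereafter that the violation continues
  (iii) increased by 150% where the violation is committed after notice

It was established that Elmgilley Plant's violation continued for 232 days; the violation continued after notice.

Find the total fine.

First 114 days: 114 × £12,600 = £1,436,400
Remaining days: (232 − 114) × £34,270 = £4,043,860
Per-day component: £1,436,400 + £4,043,860 = £5,480,260
Base plus per-day: £180,900 + £5,480,260 = £5,661,160
Enhancement: 150% of £5,661,160 = £8,491,740
Enhanced fine: £5,661,160 + £8,491,740 = £14,152,900

£14,152,900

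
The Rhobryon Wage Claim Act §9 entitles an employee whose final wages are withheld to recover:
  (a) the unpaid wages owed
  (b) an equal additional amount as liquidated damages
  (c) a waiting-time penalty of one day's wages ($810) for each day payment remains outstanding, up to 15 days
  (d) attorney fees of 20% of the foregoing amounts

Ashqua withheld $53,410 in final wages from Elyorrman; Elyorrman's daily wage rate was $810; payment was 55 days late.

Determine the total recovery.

$142,764

Liquidated damages (equal amount): $53,410
Penalty days: min(55, 15) = 15
Waiting-time penalty: 15 × $810 = $12,150
Subtotal: $53,410 + $53,410 + $12,150 = $118,970
Attorney fees: 20% of $118,970 = $23,794
Total award: $118,970 + $23,794 = $142,764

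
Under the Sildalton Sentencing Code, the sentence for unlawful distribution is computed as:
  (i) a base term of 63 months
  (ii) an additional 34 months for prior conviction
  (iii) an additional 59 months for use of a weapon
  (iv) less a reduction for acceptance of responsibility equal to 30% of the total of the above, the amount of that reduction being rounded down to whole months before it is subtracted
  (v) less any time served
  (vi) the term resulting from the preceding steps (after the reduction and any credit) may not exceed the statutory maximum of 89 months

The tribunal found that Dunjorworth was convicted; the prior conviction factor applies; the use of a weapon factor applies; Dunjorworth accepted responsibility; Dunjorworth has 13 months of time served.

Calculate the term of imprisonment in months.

89 months

Prior conviction enhancement: +34 months
Use of a weapon enhancement: +59 months
Adjusted term: 63 months + 34 months + 59 months = 156 months
Acceptance of responsibility reduction: 30% of 156 months = 46 months (rounded down)
After reduction: 156 − 46 = 110 months
Less time served: 110 months − 13 months = 97 months
Cap at 89 months: 97 months exceeds the cap → 89 months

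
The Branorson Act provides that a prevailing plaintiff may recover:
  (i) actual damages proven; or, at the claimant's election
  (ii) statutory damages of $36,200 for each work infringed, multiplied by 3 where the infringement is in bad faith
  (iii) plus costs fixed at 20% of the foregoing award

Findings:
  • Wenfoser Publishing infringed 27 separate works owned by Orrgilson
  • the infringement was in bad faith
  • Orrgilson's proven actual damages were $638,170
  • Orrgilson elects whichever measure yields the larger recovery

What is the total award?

Statutory damages: 27 × $36,200 = $977,400
Trebled: 3 × $977,400 = $2,932,200
Greater of actual damages ($638,170) or enhanced statutory damages ($2,932,200): $2,932,200
Costs: 20% of $2,932,200 = $586,440
Award plus costs: $2,932,200 + $586,440 = $3,518,640

$3,518,640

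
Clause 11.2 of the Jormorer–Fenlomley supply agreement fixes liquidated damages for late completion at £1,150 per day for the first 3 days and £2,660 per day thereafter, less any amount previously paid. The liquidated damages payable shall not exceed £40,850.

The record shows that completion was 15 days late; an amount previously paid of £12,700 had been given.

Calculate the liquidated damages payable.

£22,670

First 3 days: 3 × £1,150 = £3,450
Remaining days: (15 − 3) × £2,660 = £31,920
Accrued per-day damages: £3,450 + £31,920 = £35,370
Less amount previously paid: £35,370 − £12,700 = £22,670
Cap at £40,850: £22,670 is within the cap, no reduction.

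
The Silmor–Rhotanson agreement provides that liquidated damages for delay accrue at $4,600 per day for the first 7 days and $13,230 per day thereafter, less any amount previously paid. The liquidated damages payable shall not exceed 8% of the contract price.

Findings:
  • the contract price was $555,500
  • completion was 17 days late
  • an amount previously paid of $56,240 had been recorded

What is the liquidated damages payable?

$44,440

First 7 days: 7 × $4,600 = $32,200
Remaining days: (17 − 7) × $13,230 = $132,300
Accrued per-day damages: $32,200 + $132,300 = $164,500
Less amount previously paid: $164,500 − $56,240 = $108,260
Cap: 8% of $555,500 = $44,440
Cap at $44,440: $108,260 exceeds the cap → $44,440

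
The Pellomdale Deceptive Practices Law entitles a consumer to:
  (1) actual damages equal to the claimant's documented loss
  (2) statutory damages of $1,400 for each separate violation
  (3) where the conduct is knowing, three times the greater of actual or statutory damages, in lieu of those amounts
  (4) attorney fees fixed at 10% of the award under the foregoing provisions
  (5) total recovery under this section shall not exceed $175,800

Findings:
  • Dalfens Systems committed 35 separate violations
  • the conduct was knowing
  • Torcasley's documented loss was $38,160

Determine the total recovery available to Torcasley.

Statutory damages: 35 × $1,400 = $49,000
Greater of actual damages ($38,160) or statutory damages ($49,000): $49,000
Trebled: 3 × $49,000 = $147,000
Attorney fees: 10% of $147,000 = $14,700
Total before cap: $147,000 + $14,700 = $161,700
Cap at $175,800: $161,700 is within the cap, no reduction.

Total recovery: $161,700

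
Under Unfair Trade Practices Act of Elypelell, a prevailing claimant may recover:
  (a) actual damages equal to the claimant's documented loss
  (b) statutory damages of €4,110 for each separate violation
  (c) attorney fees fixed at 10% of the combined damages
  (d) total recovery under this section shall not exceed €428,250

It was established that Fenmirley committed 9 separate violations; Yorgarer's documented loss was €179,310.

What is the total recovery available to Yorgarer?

Statutory damages: 9 × €4,110 = €36,990
Combined damages: €179,310 + €36,990 = €216,300
Attorney fees: 10% of €216,300 = €21,630
Total before cap: €216,300 + €21,630 = €237,930
Cap at €428,250: €237,930 is within the cap, no reduction.

€237,930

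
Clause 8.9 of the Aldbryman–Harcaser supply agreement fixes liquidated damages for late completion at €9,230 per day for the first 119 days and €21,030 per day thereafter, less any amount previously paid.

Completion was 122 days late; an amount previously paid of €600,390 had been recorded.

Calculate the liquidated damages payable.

First 119 days: 119 × €9,230 = €1,098,370
Remaining days: (122 − 119) × €21,030 = €63,090
Accrued per-day damages: €1,098,370 + €63,090 = €1,161,460
Less amount previously paid: €1,161,460 − €600,390 = €561,070

€561,070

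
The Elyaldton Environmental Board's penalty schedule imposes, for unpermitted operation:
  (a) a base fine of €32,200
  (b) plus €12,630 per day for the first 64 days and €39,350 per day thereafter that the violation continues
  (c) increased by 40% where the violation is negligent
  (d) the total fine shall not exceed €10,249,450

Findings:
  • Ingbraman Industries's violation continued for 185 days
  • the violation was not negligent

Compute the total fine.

First 64 days: 64 × €12,630 = €808,320
Remaining days: (185 − 64) × €39,350 = €4,761,350
Per-day component: €808,320 + €4,761,350 = €5,569,670
Base plus per-day: €32,200 + €5,569,670 = €5,601,870
The violation was not negligent: no 40% increase.
Cap at €10,249,450: €5,601,870 is within the cap, no reduction.

€5,601,870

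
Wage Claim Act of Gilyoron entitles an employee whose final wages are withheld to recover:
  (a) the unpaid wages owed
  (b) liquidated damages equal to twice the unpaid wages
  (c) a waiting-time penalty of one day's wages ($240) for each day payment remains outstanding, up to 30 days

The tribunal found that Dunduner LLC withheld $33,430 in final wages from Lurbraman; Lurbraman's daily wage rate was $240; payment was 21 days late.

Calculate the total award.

Doubled: 2 × $33,430 = $66,860
Penalty days: min(21, 30) = 21
Waiting-time penalty: 21 × $240 = $5,040
Total award: $33,430 + $66,860 + $5,040 = $105,330

$105,330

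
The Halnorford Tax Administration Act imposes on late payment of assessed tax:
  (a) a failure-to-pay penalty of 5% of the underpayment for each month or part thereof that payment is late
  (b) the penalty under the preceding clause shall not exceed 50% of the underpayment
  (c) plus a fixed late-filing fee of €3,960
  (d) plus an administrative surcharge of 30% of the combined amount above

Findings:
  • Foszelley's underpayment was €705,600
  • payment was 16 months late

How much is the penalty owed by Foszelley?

€463,788

Accrued rate: 5% × 16 = 80%, capped at 50% → 50%
Failure-to-pay penalty: 50% of €705,600 = €352,800
Penalty before surcharge: €352,800 + €3,960 = €356,760
Administrative surcharge: 30% of €356,760 = €107,028
Total penalty: €356,760 + €107,028 = €463,788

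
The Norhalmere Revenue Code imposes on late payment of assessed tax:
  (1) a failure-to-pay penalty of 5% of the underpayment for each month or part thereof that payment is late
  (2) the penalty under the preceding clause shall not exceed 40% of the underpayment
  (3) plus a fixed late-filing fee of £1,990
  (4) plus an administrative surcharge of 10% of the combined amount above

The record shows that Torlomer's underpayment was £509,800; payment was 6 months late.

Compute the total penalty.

£170,423

Accrued rate: 5% × 6 = 30%, capped at 40% → 30%
Failure-to-pay penalty: 30% of £509,800 = £152,940
Penalty before surcharge: £152,940 + £1,990 = £154,930
Administrative surcharge: 10% of £154,930 = £15,493
Total penalty: £154,930 + £15,493 = £170,423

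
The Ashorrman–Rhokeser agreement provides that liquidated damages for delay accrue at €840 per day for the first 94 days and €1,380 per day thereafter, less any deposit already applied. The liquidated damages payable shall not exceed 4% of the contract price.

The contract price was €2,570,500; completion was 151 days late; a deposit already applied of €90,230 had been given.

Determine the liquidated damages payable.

€67,390

First 94 days: 94 × €840 = €78,960
Remaining days: (151 − 94) × €1,380 = €78,660
Accrued per-day damages: €78,960 + €78,660 = €157,620
Less deposit already applied: €157,620 − €90,230 = €67,390
Cap: 4% of €2,570,500 = €102,820
Cap at €102,820: €67,390 is within the cap, no reduction.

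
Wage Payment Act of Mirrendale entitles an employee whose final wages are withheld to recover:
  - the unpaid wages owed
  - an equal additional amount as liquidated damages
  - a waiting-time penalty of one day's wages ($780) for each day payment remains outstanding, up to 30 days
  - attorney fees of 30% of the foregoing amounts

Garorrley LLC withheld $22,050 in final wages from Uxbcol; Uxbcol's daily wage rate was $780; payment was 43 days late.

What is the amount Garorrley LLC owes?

Liquidated damages (equal amount): $22,050
Penalty days: min(43, 30) = 30
Waiting-time penalty: 30 × $780 = $23,400
Subtotal: $22,050 + $22,050 + $23,400 = $67,500
Attorney fees: 30% of $67,500 = $20,250
Total award: $67,500 + $20,250 = $87,750

$87,750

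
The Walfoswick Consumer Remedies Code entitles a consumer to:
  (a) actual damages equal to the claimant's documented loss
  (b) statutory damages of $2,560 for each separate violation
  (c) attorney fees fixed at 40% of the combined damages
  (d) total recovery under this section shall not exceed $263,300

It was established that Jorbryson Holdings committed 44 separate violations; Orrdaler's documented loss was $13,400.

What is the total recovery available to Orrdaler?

Statutory damages: 44 × $2,560 = $112,640
Combined damages: $13,400 + $112,640 = $126,040
Attorney fees: 40% of $126,040 = $50,416
Total before cap: $126,040 + $50,416 = $176,456
Cap at $263,300: $176,456 is within the cap, no reduction.

$176,456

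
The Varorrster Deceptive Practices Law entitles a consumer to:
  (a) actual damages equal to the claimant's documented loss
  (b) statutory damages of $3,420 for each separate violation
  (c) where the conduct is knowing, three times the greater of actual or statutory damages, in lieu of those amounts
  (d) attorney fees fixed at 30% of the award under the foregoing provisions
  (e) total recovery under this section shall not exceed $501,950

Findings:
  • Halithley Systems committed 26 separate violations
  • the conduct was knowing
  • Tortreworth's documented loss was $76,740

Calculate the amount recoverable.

Statutory damages: 26 × $3,420 = $88,920
Greater of actual damages ($76,740) or statutory damages ($88,920): $88,920
Trebled: 3 × $88,920 = $266,760
Attorney fees: 30% of $266,760 = $80,028
Total before cap: $266,760 + $80,028 = $346,788
Cap at $501,950: $346,788 is within the cap, no reduction.

$346,788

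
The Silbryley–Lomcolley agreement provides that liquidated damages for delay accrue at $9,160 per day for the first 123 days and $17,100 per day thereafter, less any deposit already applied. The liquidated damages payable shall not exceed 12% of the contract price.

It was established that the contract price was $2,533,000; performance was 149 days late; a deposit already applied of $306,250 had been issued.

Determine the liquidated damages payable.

$303,960

First 123 days: 123 × $9,160 = $1,126,680
Remaining days: (149 − 123) × $17,100 = $444,600
Accrued per-day damages: $1,126,680 + $444,600 = $1,571,280
Less deposit already applied: $1,571,280 − $306,250 = $1,265,030
Cap: 12% of $2,533,000 = $303,960
Cap at $303,960: $1,265,030 exceeds the cap → $303,960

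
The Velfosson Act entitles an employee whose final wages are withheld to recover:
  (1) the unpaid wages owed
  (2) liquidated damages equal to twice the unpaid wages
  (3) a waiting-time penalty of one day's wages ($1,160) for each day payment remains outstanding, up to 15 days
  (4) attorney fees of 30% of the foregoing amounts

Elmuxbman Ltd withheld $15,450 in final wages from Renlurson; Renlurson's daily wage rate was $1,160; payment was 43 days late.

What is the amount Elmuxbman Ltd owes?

Doubled: 2 × $15,450 = $30,900
Penalty days: min(43, 15) = 15
Waiting-time penalty: 15 × $1,160 = $17,400
Subtotal: $15,450 + $30,900 + $17,400 = $63,750
Attorney fees: 30% of $63,750 = $19,125
Total award: $63,750 + $19,125 = $82,875

Total award: $82,875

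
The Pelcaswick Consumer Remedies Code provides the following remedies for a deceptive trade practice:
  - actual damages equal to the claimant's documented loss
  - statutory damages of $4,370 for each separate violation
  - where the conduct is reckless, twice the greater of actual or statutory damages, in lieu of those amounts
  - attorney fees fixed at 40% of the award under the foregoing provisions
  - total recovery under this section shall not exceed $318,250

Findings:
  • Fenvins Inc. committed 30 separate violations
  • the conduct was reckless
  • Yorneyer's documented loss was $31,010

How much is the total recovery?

Total recovery: $318,250

Statutory damages: 30 × $4,370 = $131,100
Greater of actual damages ($31,010) or statutory damages ($131,100): $131,100
Doubled: 2 × $131,100 = $262,200
Attorney fees: 40% of $262,200 = $104,880
Total before cap: $262,200 + $104,880 = $367,080
Cap at $318,250: $367,080 exceeds the cap → $318,250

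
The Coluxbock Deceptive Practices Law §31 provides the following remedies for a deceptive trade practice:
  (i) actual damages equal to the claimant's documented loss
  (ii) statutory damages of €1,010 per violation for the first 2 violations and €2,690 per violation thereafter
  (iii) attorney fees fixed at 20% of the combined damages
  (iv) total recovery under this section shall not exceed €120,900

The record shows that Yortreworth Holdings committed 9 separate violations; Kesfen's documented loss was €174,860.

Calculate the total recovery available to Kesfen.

Total recovery: €120,900

First 2 violations: 2 × €1,010 = €2,020
Remaining violations: (9 − 2) × €2,690 = €18,830
Statutory damages: €2,020 + €18,830 = €20,850
Combined damages: €174,860 + €20,850 = €195,710
Attorney fees: 20% of €195,710 = €39,142
Total before cap: €195,710 + €39,142 = €234,852
Cap at €120,900: €234,852 exceeds the cap → €120,900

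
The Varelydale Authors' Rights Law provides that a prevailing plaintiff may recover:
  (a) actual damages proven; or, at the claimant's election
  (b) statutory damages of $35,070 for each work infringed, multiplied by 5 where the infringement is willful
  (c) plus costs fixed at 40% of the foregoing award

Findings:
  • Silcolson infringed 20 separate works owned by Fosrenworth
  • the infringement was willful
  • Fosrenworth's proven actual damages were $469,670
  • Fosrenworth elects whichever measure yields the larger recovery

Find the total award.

$4,909,800

Statutory damages: 20 × $35,070 = $701,400
Multiplied by 5: 5 × $701,400 = $3,507,000
Greater of actual damages ($469,670) or enhanced statutory damages ($3,507,000): $3,507,000
Costs: 40% of $3,507,000 = $1,402,800
Award plus costs: $3,507,000 + $1,402,800 = $4,909,800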